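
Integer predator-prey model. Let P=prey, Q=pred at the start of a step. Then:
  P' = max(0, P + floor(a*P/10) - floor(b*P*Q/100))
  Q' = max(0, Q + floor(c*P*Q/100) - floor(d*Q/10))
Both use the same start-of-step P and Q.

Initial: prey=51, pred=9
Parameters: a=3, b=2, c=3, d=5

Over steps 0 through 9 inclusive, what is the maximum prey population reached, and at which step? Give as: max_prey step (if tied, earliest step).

Answer: 57 1

Derivation:
Step 1: prey: 51+15-9=57; pred: 9+13-4=18
Step 2: prey: 57+17-20=54; pred: 18+30-9=39
Step 3: prey: 54+16-42=28; pred: 39+63-19=83
Step 4: prey: 28+8-46=0; pred: 83+69-41=111
Step 5: prey: 0+0-0=0; pred: 111+0-55=56
Step 6: prey: 0+0-0=0; pred: 56+0-28=28
Step 7: prey: 0+0-0=0; pred: 28+0-14=14
Step 8: prey: 0+0-0=0; pred: 14+0-7=7
Step 9: prey: 0+0-0=0; pred: 7+0-3=4
Max prey = 57 at step 1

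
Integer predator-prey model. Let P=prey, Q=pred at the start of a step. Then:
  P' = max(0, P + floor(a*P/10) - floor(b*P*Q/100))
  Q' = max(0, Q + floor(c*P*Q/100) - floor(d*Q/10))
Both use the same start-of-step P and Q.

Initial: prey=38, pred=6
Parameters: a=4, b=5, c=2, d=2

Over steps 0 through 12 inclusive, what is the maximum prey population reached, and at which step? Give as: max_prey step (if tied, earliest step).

Answer: 42 1

Derivation:
Step 1: prey: 38+15-11=42; pred: 6+4-1=9
Step 2: prey: 42+16-18=40; pred: 9+7-1=15
Step 3: prey: 40+16-30=26; pred: 15+12-3=24
Step 4: prey: 26+10-31=5; pred: 24+12-4=32
Step 5: prey: 5+2-8=0; pred: 32+3-6=29
Step 6: prey: 0+0-0=0; pred: 29+0-5=24
Step 7: prey: 0+0-0=0; pred: 24+0-4=20
Step 8: prey: 0+0-0=0; pred: 20+0-4=16
Step 9: prey: 0+0-0=0; pred: 16+0-3=13
Step 10: prey: 0+0-0=0; pred: 13+0-2=11
Step 11: prey: 0+0-0=0; pred: 11+0-2=9
Step 12: prey: 0+0-0=0; pred: 9+0-1=8
Max prey = 42 at step 1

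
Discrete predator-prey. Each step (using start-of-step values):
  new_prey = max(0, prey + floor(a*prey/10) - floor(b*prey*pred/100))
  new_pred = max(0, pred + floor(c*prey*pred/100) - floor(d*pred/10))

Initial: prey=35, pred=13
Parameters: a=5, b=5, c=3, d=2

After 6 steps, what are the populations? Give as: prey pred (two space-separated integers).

Step 1: prey: 35+17-22=30; pred: 13+13-2=24
Step 2: prey: 30+15-36=9; pred: 24+21-4=41
Step 3: prey: 9+4-18=0; pred: 41+11-8=44
Step 4: prey: 0+0-0=0; pred: 44+0-8=36
Step 5: prey: 0+0-0=0; pred: 36+0-7=29
Step 6: prey: 0+0-0=0; pred: 29+0-5=24

Answer: 0 24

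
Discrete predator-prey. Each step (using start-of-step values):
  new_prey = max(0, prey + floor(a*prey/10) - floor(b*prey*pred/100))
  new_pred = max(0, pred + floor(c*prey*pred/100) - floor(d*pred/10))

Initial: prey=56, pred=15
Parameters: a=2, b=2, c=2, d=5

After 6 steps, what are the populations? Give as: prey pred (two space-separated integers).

Step 1: prey: 56+11-16=51; pred: 15+16-7=24
Step 2: prey: 51+10-24=37; pred: 24+24-12=36
Step 3: prey: 37+7-26=18; pred: 36+26-18=44
Step 4: prey: 18+3-15=6; pred: 44+15-22=37
Step 5: prey: 6+1-4=3; pred: 37+4-18=23
Step 6: prey: 3+0-1=2; pred: 23+1-11=13

Answer: 2 13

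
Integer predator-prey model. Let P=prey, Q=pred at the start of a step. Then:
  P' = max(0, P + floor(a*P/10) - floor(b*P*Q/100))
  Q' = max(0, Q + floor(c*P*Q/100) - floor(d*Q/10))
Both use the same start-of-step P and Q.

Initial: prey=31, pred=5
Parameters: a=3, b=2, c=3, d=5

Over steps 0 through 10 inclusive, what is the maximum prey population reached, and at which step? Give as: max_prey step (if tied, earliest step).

Answer: 46 3

Derivation:
Step 1: prey: 31+9-3=37; pred: 5+4-2=7
Step 2: prey: 37+11-5=43; pred: 7+7-3=11
Step 3: prey: 43+12-9=46; pred: 11+14-5=20
Step 4: prey: 46+13-18=41; pred: 20+27-10=37
Step 5: prey: 41+12-30=23; pred: 37+45-18=64
Step 6: prey: 23+6-29=0; pred: 64+44-32=76
Step 7: prey: 0+0-0=0; pred: 76+0-38=38
Step 8: prey: 0+0-0=0; pred: 38+0-19=19
Step 9: prey: 0+0-0=0; pred: 19+0-9=10
Step 10: prey: 0+0-0=0; pred: 10+0-5=5
Max prey = 46 at step 3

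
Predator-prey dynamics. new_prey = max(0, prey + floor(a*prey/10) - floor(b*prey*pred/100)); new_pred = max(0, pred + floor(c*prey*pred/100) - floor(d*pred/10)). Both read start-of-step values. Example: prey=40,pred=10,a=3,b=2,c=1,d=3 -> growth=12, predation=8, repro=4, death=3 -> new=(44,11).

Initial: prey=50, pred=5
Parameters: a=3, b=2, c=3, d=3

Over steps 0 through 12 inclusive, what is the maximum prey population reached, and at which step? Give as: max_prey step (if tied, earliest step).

Answer: 65 2

Derivation:
Step 1: prey: 50+15-5=60; pred: 5+7-1=11
Step 2: prey: 60+18-13=65; pred: 11+19-3=27
Step 3: prey: 65+19-35=49; pred: 27+52-8=71
Step 4: prey: 49+14-69=0; pred: 71+104-21=154
Step 5: prey: 0+0-0=0; pred: 154+0-46=108
Step 6: prey: 0+0-0=0; pred: 108+0-32=76
Step 7: prey: 0+0-0=0; pred: 76+0-22=54
Step 8: prey: 0+0-0=0; pred: 54+0-16=38
Step 9: prey: 0+0-0=0; pred: 38+0-11=27
Step 10: prey: 0+0-0=0; pred: 27+0-8=19
Step 11: prey: 0+0-0=0; pred: 19+0-5=14
Step 12: prey: 0+0-0=0; pred: 14+0-4=10
Max prey = 65 at step 2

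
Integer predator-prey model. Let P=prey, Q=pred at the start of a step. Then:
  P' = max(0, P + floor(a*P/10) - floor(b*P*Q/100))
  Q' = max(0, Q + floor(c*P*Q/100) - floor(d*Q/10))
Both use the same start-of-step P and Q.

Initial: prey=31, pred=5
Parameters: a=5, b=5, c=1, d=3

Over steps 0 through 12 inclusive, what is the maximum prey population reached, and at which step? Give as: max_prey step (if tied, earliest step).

Step 1: prey: 31+15-7=39; pred: 5+1-1=5
Step 2: prey: 39+19-9=49; pred: 5+1-1=5
Step 3: prey: 49+24-12=61; pred: 5+2-1=6
Step 4: prey: 61+30-18=73; pred: 6+3-1=8
Step 5: prey: 73+36-29=80; pred: 8+5-2=11
Step 6: prey: 80+40-44=76; pred: 11+8-3=16
Step 7: prey: 76+38-60=54; pred: 16+12-4=24
Step 8: prey: 54+27-64=17; pred: 24+12-7=29
Step 9: prey: 17+8-24=1; pred: 29+4-8=25
Step 10: prey: 1+0-1=0; pred: 25+0-7=18
Step 11: prey: 0+0-0=0; pred: 18+0-5=13
Step 12: prey: 0+0-0=0; pred: 13+0-3=10
Max prey = 80 at step 5

Answer: 80 5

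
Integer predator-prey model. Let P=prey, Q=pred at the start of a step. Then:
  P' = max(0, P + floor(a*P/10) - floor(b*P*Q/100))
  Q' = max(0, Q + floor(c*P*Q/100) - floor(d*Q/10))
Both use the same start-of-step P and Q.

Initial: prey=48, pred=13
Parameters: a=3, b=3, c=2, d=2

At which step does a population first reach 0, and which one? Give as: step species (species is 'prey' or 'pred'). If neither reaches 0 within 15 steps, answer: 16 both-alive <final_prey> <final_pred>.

Answer: 4 prey

Derivation:
Step 1: prey: 48+14-18=44; pred: 13+12-2=23
Step 2: prey: 44+13-30=27; pred: 23+20-4=39
Step 3: prey: 27+8-31=4; pred: 39+21-7=53
Step 4: prey: 4+1-6=0; pred: 53+4-10=47
First extinction: prey at step 4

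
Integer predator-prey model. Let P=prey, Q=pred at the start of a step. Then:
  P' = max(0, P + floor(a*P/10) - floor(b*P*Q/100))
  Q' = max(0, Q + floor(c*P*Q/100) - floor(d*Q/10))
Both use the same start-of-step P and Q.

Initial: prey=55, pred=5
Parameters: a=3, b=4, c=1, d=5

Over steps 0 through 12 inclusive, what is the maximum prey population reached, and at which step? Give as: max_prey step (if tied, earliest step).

Answer: 76 5

Derivation:
Step 1: prey: 55+16-11=60; pred: 5+2-2=5
Step 2: prey: 60+18-12=66; pred: 5+3-2=6
Step 3: prey: 66+19-15=70; pred: 6+3-3=6
Step 4: prey: 70+21-16=75; pred: 6+4-3=7
Step 5: prey: 75+22-21=76; pred: 7+5-3=9
Step 6: prey: 76+22-27=71; pred: 9+6-4=11
Step 7: prey: 71+21-31=61; pred: 11+7-5=13
Step 8: prey: 61+18-31=48; pred: 13+7-6=14
Step 9: prey: 48+14-26=36; pred: 14+6-7=13
Step 10: prey: 36+10-18=28; pred: 13+4-6=11
Step 11: prey: 28+8-12=24; pred: 11+3-5=9
Step 12: prey: 24+7-8=23; pred: 9+2-4=7
Max prey = 76 at step 5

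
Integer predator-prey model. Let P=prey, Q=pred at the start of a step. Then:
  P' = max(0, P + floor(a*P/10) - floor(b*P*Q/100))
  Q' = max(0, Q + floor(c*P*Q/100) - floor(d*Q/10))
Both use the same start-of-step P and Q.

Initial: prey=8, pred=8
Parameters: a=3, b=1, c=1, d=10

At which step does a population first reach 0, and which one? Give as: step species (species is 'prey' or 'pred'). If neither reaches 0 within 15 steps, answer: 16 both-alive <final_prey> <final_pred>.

Answer: 1 pred

Derivation:
Step 1: prey: 8+2-0=10; pred: 8+0-8=0
First extinction: pred at step 1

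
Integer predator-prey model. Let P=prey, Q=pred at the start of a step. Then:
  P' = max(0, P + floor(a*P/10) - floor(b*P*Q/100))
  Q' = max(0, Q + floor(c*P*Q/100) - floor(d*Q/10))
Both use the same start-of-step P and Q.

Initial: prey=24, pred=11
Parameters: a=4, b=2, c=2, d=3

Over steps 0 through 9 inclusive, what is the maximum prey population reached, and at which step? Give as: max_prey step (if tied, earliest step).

Step 1: prey: 24+9-5=28; pred: 11+5-3=13
Step 2: prey: 28+11-7=32; pred: 13+7-3=17
Step 3: prey: 32+12-10=34; pred: 17+10-5=22
Step 4: prey: 34+13-14=33; pred: 22+14-6=30
Step 5: prey: 33+13-19=27; pred: 30+19-9=40
Step 6: prey: 27+10-21=16; pred: 40+21-12=49
Step 7: prey: 16+6-15=7; pred: 49+15-14=50
Step 8: prey: 7+2-7=2; pred: 50+7-15=42
Step 9: prey: 2+0-1=1; pred: 42+1-12=31
Max prey = 34 at step 3

Answer: 34 3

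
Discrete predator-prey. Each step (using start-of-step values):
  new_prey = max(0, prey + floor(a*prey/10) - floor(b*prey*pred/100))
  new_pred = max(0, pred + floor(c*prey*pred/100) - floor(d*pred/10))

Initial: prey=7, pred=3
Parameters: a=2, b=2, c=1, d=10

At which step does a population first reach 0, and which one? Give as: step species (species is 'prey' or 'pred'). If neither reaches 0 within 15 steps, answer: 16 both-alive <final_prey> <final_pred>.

Step 1: prey: 7+1-0=8; pred: 3+0-3=0
First extinction: pred at step 1

Answer: 1 pred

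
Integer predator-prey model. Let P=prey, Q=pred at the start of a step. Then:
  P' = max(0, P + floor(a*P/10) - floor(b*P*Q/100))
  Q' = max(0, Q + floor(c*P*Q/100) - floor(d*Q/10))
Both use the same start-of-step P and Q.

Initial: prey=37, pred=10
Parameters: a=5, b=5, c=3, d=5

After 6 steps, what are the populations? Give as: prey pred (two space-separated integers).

Answer: 0 6

Derivation:
Step 1: prey: 37+18-18=37; pred: 10+11-5=16
Step 2: prey: 37+18-29=26; pred: 16+17-8=25
Step 3: prey: 26+13-32=7; pred: 25+19-12=32
Step 4: prey: 7+3-11=0; pred: 32+6-16=22
Step 5: prey: 0+0-0=0; pred: 22+0-11=11
Step 6: prey: 0+0-0=0; pred: 11+0-5=6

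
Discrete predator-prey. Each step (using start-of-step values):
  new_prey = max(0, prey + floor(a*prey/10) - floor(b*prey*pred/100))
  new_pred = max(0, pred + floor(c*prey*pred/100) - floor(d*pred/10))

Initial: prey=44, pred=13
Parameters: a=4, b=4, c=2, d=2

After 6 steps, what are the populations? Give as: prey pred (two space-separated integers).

Step 1: prey: 44+17-22=39; pred: 13+11-2=22
Step 2: prey: 39+15-34=20; pred: 22+17-4=35
Step 3: prey: 20+8-28=0; pred: 35+14-7=42
Step 4: prey: 0+0-0=0; pred: 42+0-8=34
Step 5: prey: 0+0-0=0; pred: 34+0-6=28
Step 6: prey: 0+0-0=0; pred: 28+0-5=23

Answer: 0 23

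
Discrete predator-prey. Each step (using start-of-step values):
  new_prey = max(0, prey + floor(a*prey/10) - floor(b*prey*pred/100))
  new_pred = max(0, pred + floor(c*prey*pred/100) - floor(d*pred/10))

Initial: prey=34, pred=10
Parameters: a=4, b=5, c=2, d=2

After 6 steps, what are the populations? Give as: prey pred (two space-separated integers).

Step 1: prey: 34+13-17=30; pred: 10+6-2=14
Step 2: prey: 30+12-21=21; pred: 14+8-2=20
Step 3: prey: 21+8-21=8; pred: 20+8-4=24
Step 4: prey: 8+3-9=2; pred: 24+3-4=23
Step 5: prey: 2+0-2=0; pred: 23+0-4=19
Step 6: prey: 0+0-0=0; pred: 19+0-3=16

Answer: 0 16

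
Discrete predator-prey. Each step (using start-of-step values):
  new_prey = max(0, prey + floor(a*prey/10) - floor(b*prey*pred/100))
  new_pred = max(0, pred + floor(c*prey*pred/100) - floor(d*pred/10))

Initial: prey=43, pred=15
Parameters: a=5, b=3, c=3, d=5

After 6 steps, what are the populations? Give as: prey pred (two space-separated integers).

Answer: 0 9

Derivation:
Step 1: prey: 43+21-19=45; pred: 15+19-7=27
Step 2: prey: 45+22-36=31; pred: 27+36-13=50
Step 3: prey: 31+15-46=0; pred: 50+46-25=71
Step 4: prey: 0+0-0=0; pred: 71+0-35=36
Step 5: prey: 0+0-0=0; pred: 36+0-18=18
Step 6: prey: 0+0-0=0; pred: 18+0-9=9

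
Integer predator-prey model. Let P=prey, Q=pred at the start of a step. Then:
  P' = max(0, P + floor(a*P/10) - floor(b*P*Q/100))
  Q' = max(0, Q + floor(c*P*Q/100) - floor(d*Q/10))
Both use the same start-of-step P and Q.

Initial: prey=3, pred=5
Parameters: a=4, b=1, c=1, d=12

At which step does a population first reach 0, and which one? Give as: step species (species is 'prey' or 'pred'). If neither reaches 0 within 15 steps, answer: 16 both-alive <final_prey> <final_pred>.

Answer: 1 pred

Derivation:
Step 1: prey: 3+1-0=4; pred: 5+0-6=0
First extinction: pred at step 1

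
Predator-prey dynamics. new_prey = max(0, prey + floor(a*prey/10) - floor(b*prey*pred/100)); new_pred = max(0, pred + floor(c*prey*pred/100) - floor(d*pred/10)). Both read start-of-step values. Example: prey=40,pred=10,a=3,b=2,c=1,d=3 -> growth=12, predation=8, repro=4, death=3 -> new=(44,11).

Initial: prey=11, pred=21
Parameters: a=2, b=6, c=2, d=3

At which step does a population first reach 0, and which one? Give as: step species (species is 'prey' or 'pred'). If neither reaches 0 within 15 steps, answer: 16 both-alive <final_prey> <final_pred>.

Step 1: prey: 11+2-13=0; pred: 21+4-6=19
First extinction: prey at step 1

Answer: 1 prey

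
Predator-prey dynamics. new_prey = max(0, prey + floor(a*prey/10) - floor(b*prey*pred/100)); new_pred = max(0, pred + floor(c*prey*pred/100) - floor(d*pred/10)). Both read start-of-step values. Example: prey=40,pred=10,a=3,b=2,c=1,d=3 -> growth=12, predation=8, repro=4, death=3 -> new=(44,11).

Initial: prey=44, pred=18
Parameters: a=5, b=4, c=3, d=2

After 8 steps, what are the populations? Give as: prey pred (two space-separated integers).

Answer: 0 20

Derivation:
Step 1: prey: 44+22-31=35; pred: 18+23-3=38
Step 2: prey: 35+17-53=0; pred: 38+39-7=70
Step 3: prey: 0+0-0=0; pred: 70+0-14=56
Step 4: prey: 0+0-0=0; pred: 56+0-11=45
Step 5: prey: 0+0-0=0; pred: 45+0-9=36
Step 6: prey: 0+0-0=0; pred: 36+0-7=29
Step 7: prey: 0+0-0=0; pred: 29+0-5=24
Step 8: prey: 0+0-0=0; pred: 24+0-4=20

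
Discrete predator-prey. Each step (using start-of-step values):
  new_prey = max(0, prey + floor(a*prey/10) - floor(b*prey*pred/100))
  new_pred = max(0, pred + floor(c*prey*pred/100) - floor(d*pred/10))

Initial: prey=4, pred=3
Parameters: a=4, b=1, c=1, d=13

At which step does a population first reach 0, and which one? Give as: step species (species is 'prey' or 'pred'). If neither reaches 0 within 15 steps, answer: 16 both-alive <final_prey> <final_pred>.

Answer: 1 pred

Derivation:
Step 1: prey: 4+1-0=5; pred: 3+0-3=0
First extinction: pred at step 1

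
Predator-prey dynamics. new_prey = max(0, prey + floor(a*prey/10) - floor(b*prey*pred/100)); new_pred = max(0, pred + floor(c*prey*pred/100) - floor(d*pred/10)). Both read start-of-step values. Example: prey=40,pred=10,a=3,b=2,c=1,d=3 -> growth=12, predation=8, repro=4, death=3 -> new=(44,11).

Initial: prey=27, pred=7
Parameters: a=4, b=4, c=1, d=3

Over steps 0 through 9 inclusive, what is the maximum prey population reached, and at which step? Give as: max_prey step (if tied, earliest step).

Answer: 56 6

Derivation:
Step 1: prey: 27+10-7=30; pred: 7+1-2=6
Step 2: prey: 30+12-7=35; pred: 6+1-1=6
Step 3: prey: 35+14-8=41; pred: 6+2-1=7
Step 4: prey: 41+16-11=46; pred: 7+2-2=7
Step 5: prey: 46+18-12=52; pred: 7+3-2=8
Step 6: prey: 52+20-16=56; pred: 8+4-2=10
Step 7: prey: 56+22-22=56; pred: 10+5-3=12
Step 8: prey: 56+22-26=52; pred: 12+6-3=15
Step 9: prey: 52+20-31=41; pred: 15+7-4=18
Max prey = 56 at step 6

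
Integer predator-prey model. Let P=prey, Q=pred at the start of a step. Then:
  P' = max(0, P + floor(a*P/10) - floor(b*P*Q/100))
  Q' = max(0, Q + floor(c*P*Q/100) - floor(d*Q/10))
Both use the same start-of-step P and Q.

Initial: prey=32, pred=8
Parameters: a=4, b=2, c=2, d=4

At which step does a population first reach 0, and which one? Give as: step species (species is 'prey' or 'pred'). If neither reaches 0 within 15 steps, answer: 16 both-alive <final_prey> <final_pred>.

Answer: 7 prey

Derivation:
Step 1: prey: 32+12-5=39; pred: 8+5-3=10
Step 2: prey: 39+15-7=47; pred: 10+7-4=13
Step 3: prey: 47+18-12=53; pred: 13+12-5=20
Step 4: prey: 53+21-21=53; pred: 20+21-8=33
Step 5: prey: 53+21-34=40; pred: 33+34-13=54
Step 6: prey: 40+16-43=13; pred: 54+43-21=76
Step 7: prey: 13+5-19=0; pred: 76+19-30=65
First extinction: prey at step 7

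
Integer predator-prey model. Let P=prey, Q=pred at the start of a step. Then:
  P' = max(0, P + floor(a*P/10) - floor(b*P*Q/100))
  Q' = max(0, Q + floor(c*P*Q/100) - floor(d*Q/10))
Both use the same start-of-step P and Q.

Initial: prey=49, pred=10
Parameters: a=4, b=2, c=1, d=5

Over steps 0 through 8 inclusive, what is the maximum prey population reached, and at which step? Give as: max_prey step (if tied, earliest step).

Answer: 108 5

Derivation:
Step 1: prey: 49+19-9=59; pred: 10+4-5=9
Step 2: prey: 59+23-10=72; pred: 9+5-4=10
Step 3: prey: 72+28-14=86; pred: 10+7-5=12
Step 4: prey: 86+34-20=100; pred: 12+10-6=16
Step 5: prey: 100+40-32=108; pred: 16+16-8=24
Step 6: prey: 108+43-51=100; pred: 24+25-12=37
Step 7: prey: 100+40-74=66; pred: 37+37-18=56
Step 8: prey: 66+26-73=19; pred: 56+36-28=64
Max prey = 108 at step 5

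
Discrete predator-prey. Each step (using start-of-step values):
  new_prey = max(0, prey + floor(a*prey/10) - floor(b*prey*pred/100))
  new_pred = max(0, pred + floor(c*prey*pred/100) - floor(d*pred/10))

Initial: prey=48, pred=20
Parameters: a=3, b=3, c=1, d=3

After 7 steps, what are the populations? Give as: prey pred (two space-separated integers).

Step 1: prey: 48+14-28=34; pred: 20+9-6=23
Step 2: prey: 34+10-23=21; pred: 23+7-6=24
Step 3: prey: 21+6-15=12; pred: 24+5-7=22
Step 4: prey: 12+3-7=8; pred: 22+2-6=18
Step 5: prey: 8+2-4=6; pred: 18+1-5=14
Step 6: prey: 6+1-2=5; pred: 14+0-4=10
Step 7: prey: 5+1-1=5; pred: 10+0-3=7

Answer: 5 7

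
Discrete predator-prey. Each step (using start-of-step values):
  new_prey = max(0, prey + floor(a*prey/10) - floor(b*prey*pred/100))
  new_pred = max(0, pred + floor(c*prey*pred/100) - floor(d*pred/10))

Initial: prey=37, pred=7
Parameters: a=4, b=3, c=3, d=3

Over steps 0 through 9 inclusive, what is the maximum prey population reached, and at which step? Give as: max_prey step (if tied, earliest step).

Answer: 46 2

Derivation:
Step 1: prey: 37+14-7=44; pred: 7+7-2=12
Step 2: prey: 44+17-15=46; pred: 12+15-3=24
Step 3: prey: 46+18-33=31; pred: 24+33-7=50
Step 4: prey: 31+12-46=0; pred: 50+46-15=81
Step 5: prey: 0+0-0=0; pred: 81+0-24=57
Step 6: prey: 0+0-0=0; pred: 57+0-17=40
Step 7: prey: 0+0-0=0; pred: 40+0-12=28
Step 8: prey: 0+0-0=0; pred: 28+0-8=20
Step 9: prey: 0+0-0=0; pred: 20+0-6=14
Max prey = 46 at step 2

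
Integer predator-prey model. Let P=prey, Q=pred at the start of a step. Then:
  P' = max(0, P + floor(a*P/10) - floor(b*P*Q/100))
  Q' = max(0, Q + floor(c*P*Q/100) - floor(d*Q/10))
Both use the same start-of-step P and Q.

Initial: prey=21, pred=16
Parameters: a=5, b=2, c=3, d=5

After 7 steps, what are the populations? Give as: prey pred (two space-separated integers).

Answer: 3 45

Derivation:
Step 1: prey: 21+10-6=25; pred: 16+10-8=18
Step 2: prey: 25+12-9=28; pred: 18+13-9=22
Step 3: prey: 28+14-12=30; pred: 22+18-11=29
Step 4: prey: 30+15-17=28; pred: 29+26-14=41
Step 5: prey: 28+14-22=20; pred: 41+34-20=55
Step 6: prey: 20+10-22=8; pred: 55+33-27=61
Step 7: prey: 8+4-9=3; pred: 61+14-30=45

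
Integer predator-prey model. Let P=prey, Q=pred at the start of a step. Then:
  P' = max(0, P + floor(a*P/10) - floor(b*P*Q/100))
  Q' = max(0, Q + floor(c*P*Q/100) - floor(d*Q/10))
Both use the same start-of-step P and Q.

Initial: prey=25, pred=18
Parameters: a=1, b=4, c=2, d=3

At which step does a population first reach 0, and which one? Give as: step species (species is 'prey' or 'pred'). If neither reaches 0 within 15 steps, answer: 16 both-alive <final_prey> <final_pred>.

Step 1: prey: 25+2-18=9; pred: 18+9-5=22
Step 2: prey: 9+0-7=2; pred: 22+3-6=19
Step 3: prey: 2+0-1=1; pred: 19+0-5=14
Step 4: prey: 1+0-0=1; pred: 14+0-4=10
Step 5: prey: 1+0-0=1; pred: 10+0-3=7
Step 6: prey: 1+0-0=1; pred: 7+0-2=5
Step 7: prey: 1+0-0=1; pred: 5+0-1=4
Step 8: prey: 1+0-0=1; pred: 4+0-1=3
Step 9: prey: 1+0-0=1; pred: 3+0-0=3
Steps 10-15: state stable at prey=1, pred=3 (no change)
No extinction within 15 steps

Answer: 16 both-alive 1 3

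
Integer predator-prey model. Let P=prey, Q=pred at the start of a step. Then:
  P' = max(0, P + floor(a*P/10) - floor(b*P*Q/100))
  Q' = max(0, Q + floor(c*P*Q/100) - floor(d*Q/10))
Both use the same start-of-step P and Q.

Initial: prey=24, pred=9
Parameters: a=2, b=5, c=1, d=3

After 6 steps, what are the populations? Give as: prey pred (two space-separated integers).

Step 1: prey: 24+4-10=18; pred: 9+2-2=9
Step 2: prey: 18+3-8=13; pred: 9+1-2=8
Step 3: prey: 13+2-5=10; pred: 8+1-2=7
Step 4: prey: 10+2-3=9; pred: 7+0-2=5
Step 5: prey: 9+1-2=8; pred: 5+0-1=4
Step 6: prey: 8+1-1=8; pred: 4+0-1=3

Answer: 8 3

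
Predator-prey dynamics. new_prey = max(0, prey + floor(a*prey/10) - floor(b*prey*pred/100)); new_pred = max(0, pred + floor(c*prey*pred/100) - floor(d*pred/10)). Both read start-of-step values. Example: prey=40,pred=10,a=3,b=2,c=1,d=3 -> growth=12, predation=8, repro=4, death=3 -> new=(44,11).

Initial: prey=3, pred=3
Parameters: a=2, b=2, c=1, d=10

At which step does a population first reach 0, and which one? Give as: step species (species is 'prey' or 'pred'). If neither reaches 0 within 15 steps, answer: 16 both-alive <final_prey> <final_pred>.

Answer: 1 pred

Derivation:
Step 1: prey: 3+0-0=3; pred: 3+0-3=0
First extinction: pred at step 1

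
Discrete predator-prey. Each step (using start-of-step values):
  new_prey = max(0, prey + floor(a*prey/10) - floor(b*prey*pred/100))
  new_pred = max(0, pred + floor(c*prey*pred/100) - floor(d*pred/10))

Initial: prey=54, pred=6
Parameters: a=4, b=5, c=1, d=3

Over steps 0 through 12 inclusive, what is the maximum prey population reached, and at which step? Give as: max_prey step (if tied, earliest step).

Step 1: prey: 54+21-16=59; pred: 6+3-1=8
Step 2: prey: 59+23-23=59; pred: 8+4-2=10
Step 3: prey: 59+23-29=53; pred: 10+5-3=12
Step 4: prey: 53+21-31=43; pred: 12+6-3=15
Step 5: prey: 43+17-32=28; pred: 15+6-4=17
Step 6: prey: 28+11-23=16; pred: 17+4-5=16
Step 7: prey: 16+6-12=10; pred: 16+2-4=14
Step 8: prey: 10+4-7=7; pred: 14+1-4=11
Step 9: prey: 7+2-3=6; pred: 11+0-3=8
Step 10: prey: 6+2-2=6; pred: 8+0-2=6
Step 11: prey: 6+2-1=7; pred: 6+0-1=5
Step 12: prey: 7+2-1=8; pred: 5+0-1=4
Max prey = 59 at step 1

Answer: 59 1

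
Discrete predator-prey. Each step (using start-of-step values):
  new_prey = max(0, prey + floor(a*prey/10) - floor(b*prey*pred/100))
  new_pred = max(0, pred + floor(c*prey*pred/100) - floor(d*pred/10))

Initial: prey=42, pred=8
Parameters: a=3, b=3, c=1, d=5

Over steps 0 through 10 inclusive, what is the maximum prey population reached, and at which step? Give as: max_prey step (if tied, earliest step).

Answer: 74 8

Derivation:
Step 1: prey: 42+12-10=44; pred: 8+3-4=7
Step 2: prey: 44+13-9=48; pred: 7+3-3=7
Step 3: prey: 48+14-10=52; pred: 7+3-3=7
Step 4: prey: 52+15-10=57; pred: 7+3-3=7
Step 5: prey: 57+17-11=63; pred: 7+3-3=7
Step 6: prey: 63+18-13=68; pred: 7+4-3=8
Step 7: prey: 68+20-16=72; pred: 8+5-4=9
Step 8: prey: 72+21-19=74; pred: 9+6-4=11
Step 9: prey: 74+22-24=72; pred: 11+8-5=14
Step 10: prey: 72+21-30=63; pred: 14+10-7=17
Max prey = 74 at step 8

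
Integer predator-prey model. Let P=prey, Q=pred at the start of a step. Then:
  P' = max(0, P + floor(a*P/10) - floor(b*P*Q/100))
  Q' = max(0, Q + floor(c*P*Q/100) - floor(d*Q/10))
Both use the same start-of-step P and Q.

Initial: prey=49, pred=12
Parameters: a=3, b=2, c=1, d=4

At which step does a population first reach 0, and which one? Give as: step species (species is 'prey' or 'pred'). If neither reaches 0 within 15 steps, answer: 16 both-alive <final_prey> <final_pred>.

Answer: 16 both-alive 26 6

Derivation:
Step 1: prey: 49+14-11=52; pred: 12+5-4=13
Step 2: prey: 52+15-13=54; pred: 13+6-5=14
Step 3: prey: 54+16-15=55; pred: 14+7-5=16
Step 4: prey: 55+16-17=54; pred: 16+8-6=18
Step 5: prey: 54+16-19=51; pred: 18+9-7=20
Step 6: prey: 51+15-20=46; pred: 20+10-8=22
Step 7: prey: 46+13-20=39; pred: 22+10-8=24
Step 8: prey: 39+11-18=32; pred: 24+9-9=24
Step 9: prey: 32+9-15=26; pred: 24+7-9=22
Step 10: prey: 26+7-11=22; pred: 22+5-8=19
Step 11: prey: 22+6-8=20; pred: 19+4-7=16
Step 12: prey: 20+6-6=20; pred: 16+3-6=13
Step 13: prey: 20+6-5=21; pred: 13+2-5=10
Step 14: prey: 21+6-4=23; pred: 10+2-4=8
Step 15: prey: 23+6-3=26; pred: 8+1-3=6
No extinction within 15 steps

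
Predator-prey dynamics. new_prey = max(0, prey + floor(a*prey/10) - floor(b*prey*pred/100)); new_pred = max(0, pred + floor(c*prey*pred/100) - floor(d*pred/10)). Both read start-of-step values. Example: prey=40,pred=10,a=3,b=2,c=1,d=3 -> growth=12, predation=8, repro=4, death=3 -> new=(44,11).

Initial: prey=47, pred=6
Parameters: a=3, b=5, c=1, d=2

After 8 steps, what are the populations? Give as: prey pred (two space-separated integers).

Step 1: prey: 47+14-14=47; pred: 6+2-1=7
Step 2: prey: 47+14-16=45; pred: 7+3-1=9
Step 3: prey: 45+13-20=38; pred: 9+4-1=12
Step 4: prey: 38+11-22=27; pred: 12+4-2=14
Step 5: prey: 27+8-18=17; pred: 14+3-2=15
Step 6: prey: 17+5-12=10; pred: 15+2-3=14
Step 7: prey: 10+3-7=6; pred: 14+1-2=13
Step 8: prey: 6+1-3=4; pred: 13+0-2=11

Answer: 4 11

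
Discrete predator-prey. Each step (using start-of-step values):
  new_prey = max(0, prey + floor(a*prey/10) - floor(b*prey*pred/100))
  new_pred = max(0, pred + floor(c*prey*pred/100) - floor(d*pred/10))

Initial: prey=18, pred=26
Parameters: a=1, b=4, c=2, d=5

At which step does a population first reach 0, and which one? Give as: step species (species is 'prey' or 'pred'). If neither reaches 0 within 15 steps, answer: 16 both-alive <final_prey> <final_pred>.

Answer: 16 both-alive 1 1

Derivation:
Step 1: prey: 18+1-18=1; pred: 26+9-13=22
Step 2: prey: 1+0-0=1; pred: 22+0-11=11
Step 3: prey: 1+0-0=1; pred: 11+0-5=6
Step 4: prey: 1+0-0=1; pred: 6+0-3=3
Step 5: prey: 1+0-0=1; pred: 3+0-1=2
Step 6: prey: 1+0-0=1; pred: 2+0-1=1
Step 7: prey: 1+0-0=1; pred: 1+0-0=1
Steps 8-15: state stable at prey=1, pred=1 (no change)
No extinction within 15 steps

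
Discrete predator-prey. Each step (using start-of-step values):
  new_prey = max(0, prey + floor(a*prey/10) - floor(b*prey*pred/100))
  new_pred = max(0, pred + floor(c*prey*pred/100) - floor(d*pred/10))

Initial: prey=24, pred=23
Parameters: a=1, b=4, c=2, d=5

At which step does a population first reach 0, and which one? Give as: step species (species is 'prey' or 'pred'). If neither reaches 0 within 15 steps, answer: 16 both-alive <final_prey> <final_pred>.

Step 1: prey: 24+2-22=4; pred: 23+11-11=23
Step 2: prey: 4+0-3=1; pred: 23+1-11=13
Step 3: prey: 1+0-0=1; pred: 13+0-6=7
Step 4: prey: 1+0-0=1; pred: 7+0-3=4
Step 5: prey: 1+0-0=1; pred: 4+0-2=2
Step 6: prey: 1+0-0=1; pred: 2+0-1=1
Step 7: prey: 1+0-0=1; pred: 1+0-0=1
Steps 8-15: state stable at prey=1, pred=1 (no change)
No extinction within 15 steps

Answer: 16 both-alive 1 1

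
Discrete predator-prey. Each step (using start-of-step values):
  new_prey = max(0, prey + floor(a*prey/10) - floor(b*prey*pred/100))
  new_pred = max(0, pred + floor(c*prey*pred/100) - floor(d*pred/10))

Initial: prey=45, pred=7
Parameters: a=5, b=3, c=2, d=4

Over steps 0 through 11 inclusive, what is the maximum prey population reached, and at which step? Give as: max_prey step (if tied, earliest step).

Step 1: prey: 45+22-9=58; pred: 7+6-2=11
Step 2: prey: 58+29-19=68; pred: 11+12-4=19
Step 3: prey: 68+34-38=64; pred: 19+25-7=37
Step 4: prey: 64+32-71=25; pred: 37+47-14=70
Step 5: prey: 25+12-52=0; pred: 70+35-28=77
Step 6: prey: 0+0-0=0; pred: 77+0-30=47
Step 7: prey: 0+0-0=0; pred: 47+0-18=29
Step 8: prey: 0+0-0=0; pred: 29+0-11=18
Step 9: prey: 0+0-0=0; pred: 18+0-7=11
Step 10: prey: 0+0-0=0; pred: 11+0-4=7
Step 11: prey: 0+0-0=0; pred: 7+0-2=5
Max prey = 68 at step 2

Answer: 68 2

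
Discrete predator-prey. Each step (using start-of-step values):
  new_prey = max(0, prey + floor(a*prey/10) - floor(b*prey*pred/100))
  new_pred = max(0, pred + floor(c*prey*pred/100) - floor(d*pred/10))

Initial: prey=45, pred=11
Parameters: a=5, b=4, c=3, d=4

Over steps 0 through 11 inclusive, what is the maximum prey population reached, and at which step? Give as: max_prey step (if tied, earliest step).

Answer: 48 1

Derivation:
Step 1: prey: 45+22-19=48; pred: 11+14-4=21
Step 2: prey: 48+24-40=32; pred: 21+30-8=43
Step 3: prey: 32+16-55=0; pred: 43+41-17=67
Step 4: prey: 0+0-0=0; pred: 67+0-26=41
Step 5: prey: 0+0-0=0; pred: 41+0-16=25
Step 6: prey: 0+0-0=0; pred: 25+0-10=15
Step 7: prey: 0+0-0=0; pred: 15+0-6=9
Step 8: prey: 0+0-0=0; pred: 9+0-3=6
Step 9: prey: 0+0-0=0; pred: 6+0-2=4
Step 10: prey: 0+0-0=0; pred: 4+0-1=3
Step 11: prey: 0+0-0=0; pred: 3+0-1=2
Max prey = 48 at step 1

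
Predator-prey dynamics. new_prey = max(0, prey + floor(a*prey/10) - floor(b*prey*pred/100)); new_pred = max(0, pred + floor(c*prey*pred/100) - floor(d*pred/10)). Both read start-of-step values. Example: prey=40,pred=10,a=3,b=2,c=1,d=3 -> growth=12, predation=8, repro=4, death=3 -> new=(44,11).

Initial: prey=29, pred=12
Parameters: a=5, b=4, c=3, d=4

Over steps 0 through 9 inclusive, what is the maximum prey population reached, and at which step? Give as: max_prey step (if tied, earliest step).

Answer: 30 1

Derivation:
Step 1: prey: 29+14-13=30; pred: 12+10-4=18
Step 2: prey: 30+15-21=24; pred: 18+16-7=27
Step 3: prey: 24+12-25=11; pred: 27+19-10=36
Step 4: prey: 11+5-15=1; pred: 36+11-14=33
Step 5: prey: 1+0-1=0; pred: 33+0-13=20
Step 6: prey: 0+0-0=0; pred: 20+0-8=12
Step 7: prey: 0+0-0=0; pred: 12+0-4=8
Step 8: prey: 0+0-0=0; pred: 8+0-3=5
Step 9: prey: 0+0-0=0; pred: 5+0-2=3
Max prey = 30 at step 1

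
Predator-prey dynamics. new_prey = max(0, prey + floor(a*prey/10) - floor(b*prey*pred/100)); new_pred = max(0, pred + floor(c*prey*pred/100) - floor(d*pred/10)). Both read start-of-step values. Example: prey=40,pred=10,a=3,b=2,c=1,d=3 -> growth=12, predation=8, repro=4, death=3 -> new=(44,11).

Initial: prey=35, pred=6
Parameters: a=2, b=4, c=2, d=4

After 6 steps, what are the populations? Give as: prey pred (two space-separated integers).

Step 1: prey: 35+7-8=34; pred: 6+4-2=8
Step 2: prey: 34+6-10=30; pred: 8+5-3=10
Step 3: prey: 30+6-12=24; pred: 10+6-4=12
Step 4: prey: 24+4-11=17; pred: 12+5-4=13
Step 5: prey: 17+3-8=12; pred: 13+4-5=12
Step 6: prey: 12+2-5=9; pred: 12+2-4=10

Answer: 9 10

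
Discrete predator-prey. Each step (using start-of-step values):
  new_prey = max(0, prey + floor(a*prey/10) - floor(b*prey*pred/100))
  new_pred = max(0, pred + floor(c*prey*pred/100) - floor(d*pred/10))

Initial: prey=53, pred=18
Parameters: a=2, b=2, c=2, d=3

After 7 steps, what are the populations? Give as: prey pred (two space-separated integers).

Step 1: prey: 53+10-19=44; pred: 18+19-5=32
Step 2: prey: 44+8-28=24; pred: 32+28-9=51
Step 3: prey: 24+4-24=4; pred: 51+24-15=60
Step 4: prey: 4+0-4=0; pred: 60+4-18=46
Step 5: prey: 0+0-0=0; pred: 46+0-13=33
Step 6: prey: 0+0-0=0; pred: 33+0-9=24
Step 7: prey: 0+0-0=0; pred: 24+0-7=17

Answer: 0 17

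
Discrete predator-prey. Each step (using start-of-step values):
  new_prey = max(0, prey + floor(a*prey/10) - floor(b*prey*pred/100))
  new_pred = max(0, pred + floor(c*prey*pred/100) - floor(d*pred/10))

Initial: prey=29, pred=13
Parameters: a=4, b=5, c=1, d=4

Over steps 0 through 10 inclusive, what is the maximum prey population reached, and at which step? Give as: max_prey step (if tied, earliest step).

Step 1: prey: 29+11-18=22; pred: 13+3-5=11
Step 2: prey: 22+8-12=18; pred: 11+2-4=9
Step 3: prey: 18+7-8=17; pred: 9+1-3=7
Step 4: prey: 17+6-5=18; pred: 7+1-2=6
Step 5: prey: 18+7-5=20; pred: 6+1-2=5
Step 6: prey: 20+8-5=23; pred: 5+1-2=4
Step 7: prey: 23+9-4=28; pred: 4+0-1=3
Step 8: prey: 28+11-4=35; pred: 3+0-1=2
Step 9: prey: 35+14-3=46; pred: 2+0-0=2
Step 10: prey: 46+18-4=60; pred: 2+0-0=2
Max prey = 60 at step 10

Answer: 60 10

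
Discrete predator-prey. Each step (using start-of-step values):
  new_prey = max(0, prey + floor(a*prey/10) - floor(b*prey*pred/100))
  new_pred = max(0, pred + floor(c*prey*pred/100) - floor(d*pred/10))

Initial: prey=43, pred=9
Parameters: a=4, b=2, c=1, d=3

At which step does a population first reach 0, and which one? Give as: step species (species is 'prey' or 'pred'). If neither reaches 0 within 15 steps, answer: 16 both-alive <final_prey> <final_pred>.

Step 1: prey: 43+17-7=53; pred: 9+3-2=10
Step 2: prey: 53+21-10=64; pred: 10+5-3=12
Step 3: prey: 64+25-15=74; pred: 12+7-3=16
Step 4: prey: 74+29-23=80; pred: 16+11-4=23
Step 5: prey: 80+32-36=76; pred: 23+18-6=35
Step 6: prey: 76+30-53=53; pred: 35+26-10=51
Step 7: prey: 53+21-54=20; pred: 51+27-15=63
Step 8: prey: 20+8-25=3; pred: 63+12-18=57
Step 9: prey: 3+1-3=1; pred: 57+1-17=41
Step 10: prey: 1+0-0=1; pred: 41+0-12=29
Step 11: prey: 1+0-0=1; pred: 29+0-8=21
Step 12: prey: 1+0-0=1; pred: 21+0-6=15
Step 13: prey: 1+0-0=1; pred: 15+0-4=11
Step 14: prey: 1+0-0=1; pred: 11+0-3=8
Step 15: prey: 1+0-0=1; pred: 8+0-2=6
No extinction within 15 steps

Answer: 16 both-alive 1 6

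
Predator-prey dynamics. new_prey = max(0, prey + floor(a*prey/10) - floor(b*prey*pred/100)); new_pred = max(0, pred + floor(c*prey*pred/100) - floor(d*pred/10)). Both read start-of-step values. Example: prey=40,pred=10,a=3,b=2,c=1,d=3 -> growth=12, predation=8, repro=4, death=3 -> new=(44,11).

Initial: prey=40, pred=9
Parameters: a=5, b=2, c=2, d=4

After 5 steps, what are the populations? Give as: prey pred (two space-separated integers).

Answer: 0 131

Derivation:
Step 1: prey: 40+20-7=53; pred: 9+7-3=13
Step 2: prey: 53+26-13=66; pred: 13+13-5=21
Step 3: prey: 66+33-27=72; pred: 21+27-8=40
Step 4: prey: 72+36-57=51; pred: 40+57-16=81
Step 5: prey: 51+25-82=0; pred: 81+82-32=131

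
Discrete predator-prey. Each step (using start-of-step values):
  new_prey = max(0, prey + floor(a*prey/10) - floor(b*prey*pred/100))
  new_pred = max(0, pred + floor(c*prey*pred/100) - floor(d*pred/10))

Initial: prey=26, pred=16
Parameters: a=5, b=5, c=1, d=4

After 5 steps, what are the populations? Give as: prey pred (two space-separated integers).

Step 1: prey: 26+13-20=19; pred: 16+4-6=14
Step 2: prey: 19+9-13=15; pred: 14+2-5=11
Step 3: prey: 15+7-8=14; pred: 11+1-4=8
Step 4: prey: 14+7-5=16; pred: 8+1-3=6
Step 5: prey: 16+8-4=20; pred: 6+0-2=4

Answer: 20 4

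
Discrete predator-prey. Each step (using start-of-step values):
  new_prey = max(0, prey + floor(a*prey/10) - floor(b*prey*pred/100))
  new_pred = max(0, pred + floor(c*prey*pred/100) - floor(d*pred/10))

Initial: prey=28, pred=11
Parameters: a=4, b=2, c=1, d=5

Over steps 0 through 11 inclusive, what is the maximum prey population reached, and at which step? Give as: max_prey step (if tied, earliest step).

Answer: 157 8

Derivation:
Step 1: prey: 28+11-6=33; pred: 11+3-5=9
Step 2: prey: 33+13-5=41; pred: 9+2-4=7
Step 3: prey: 41+16-5=52; pred: 7+2-3=6
Step 4: prey: 52+20-6=66; pred: 6+3-3=6
Step 5: prey: 66+26-7=85; pred: 6+3-3=6
Step 6: prey: 85+34-10=109; pred: 6+5-3=8
Step 7: prey: 109+43-17=135; pred: 8+8-4=12
Step 8: prey: 135+54-32=157; pred: 12+16-6=22
Step 9: prey: 157+62-69=150; pred: 22+34-11=45
Step 10: prey: 150+60-135=75; pred: 45+67-22=90
Step 11: prey: 75+30-135=0; pred: 90+67-45=112
Max prey = 157 at step 8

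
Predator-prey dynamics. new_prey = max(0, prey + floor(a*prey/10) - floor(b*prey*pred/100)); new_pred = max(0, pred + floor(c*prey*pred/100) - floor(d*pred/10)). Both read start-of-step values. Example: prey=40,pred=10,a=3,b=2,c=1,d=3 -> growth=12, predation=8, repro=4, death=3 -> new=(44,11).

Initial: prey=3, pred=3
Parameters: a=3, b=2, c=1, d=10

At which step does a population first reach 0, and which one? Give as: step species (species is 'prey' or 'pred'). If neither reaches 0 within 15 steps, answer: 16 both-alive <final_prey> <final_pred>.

Answer: 1 pred

Derivation:
Step 1: prey: 3+0-0=3; pred: 3+0-3=0
First extinction: pred at step 1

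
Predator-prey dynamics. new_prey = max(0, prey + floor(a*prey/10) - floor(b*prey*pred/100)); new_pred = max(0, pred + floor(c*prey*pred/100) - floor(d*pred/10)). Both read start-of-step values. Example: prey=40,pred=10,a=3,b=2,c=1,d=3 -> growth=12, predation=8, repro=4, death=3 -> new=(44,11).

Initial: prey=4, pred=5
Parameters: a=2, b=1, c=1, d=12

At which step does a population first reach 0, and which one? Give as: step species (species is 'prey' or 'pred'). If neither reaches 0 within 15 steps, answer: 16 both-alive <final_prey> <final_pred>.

Step 1: prey: 4+0-0=4; pred: 5+0-6=0
First extinction: pred at step 1

Answer: 1 pred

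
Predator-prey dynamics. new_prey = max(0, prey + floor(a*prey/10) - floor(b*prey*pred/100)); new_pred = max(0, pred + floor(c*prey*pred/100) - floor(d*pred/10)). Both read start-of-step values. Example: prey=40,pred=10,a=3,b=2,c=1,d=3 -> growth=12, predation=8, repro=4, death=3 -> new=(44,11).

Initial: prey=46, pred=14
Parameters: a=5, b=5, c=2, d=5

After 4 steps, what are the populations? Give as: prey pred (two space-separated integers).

Answer: 3 13

Derivation:
Step 1: prey: 46+23-32=37; pred: 14+12-7=19
Step 2: prey: 37+18-35=20; pred: 19+14-9=24
Step 3: prey: 20+10-24=6; pred: 24+9-12=21
Step 4: prey: 6+3-6=3; pred: 21+2-10=13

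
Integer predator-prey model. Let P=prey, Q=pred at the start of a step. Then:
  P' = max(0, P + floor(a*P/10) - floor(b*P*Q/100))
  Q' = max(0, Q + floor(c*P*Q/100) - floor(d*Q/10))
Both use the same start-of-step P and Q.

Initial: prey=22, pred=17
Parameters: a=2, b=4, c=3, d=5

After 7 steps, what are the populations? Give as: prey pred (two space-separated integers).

Step 1: prey: 22+4-14=12; pred: 17+11-8=20
Step 2: prey: 12+2-9=5; pred: 20+7-10=17
Step 3: prey: 5+1-3=3; pred: 17+2-8=11
Step 4: prey: 3+0-1=2; pred: 11+0-5=6
Step 5: prey: 2+0-0=2; pred: 6+0-3=3
Step 6: prey: 2+0-0=2; pred: 3+0-1=2
Step 7: prey: 2+0-0=2; pred: 2+0-1=1

Answer: 2 1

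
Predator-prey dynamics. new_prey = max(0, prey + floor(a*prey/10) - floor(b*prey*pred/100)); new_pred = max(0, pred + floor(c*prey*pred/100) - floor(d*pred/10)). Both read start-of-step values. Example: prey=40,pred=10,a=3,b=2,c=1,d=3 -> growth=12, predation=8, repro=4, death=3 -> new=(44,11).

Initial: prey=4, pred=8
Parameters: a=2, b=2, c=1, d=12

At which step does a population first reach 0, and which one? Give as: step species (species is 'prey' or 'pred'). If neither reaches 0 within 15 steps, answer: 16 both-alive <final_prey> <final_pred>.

Step 1: prey: 4+0-0=4; pred: 8+0-9=0
First extinction: pred at step 1

Answer: 1 pred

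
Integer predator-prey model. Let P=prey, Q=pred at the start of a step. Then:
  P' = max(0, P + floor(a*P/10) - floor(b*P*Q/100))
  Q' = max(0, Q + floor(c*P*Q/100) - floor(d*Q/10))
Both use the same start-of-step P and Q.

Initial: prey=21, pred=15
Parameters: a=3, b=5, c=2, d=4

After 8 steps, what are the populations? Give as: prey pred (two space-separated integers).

Answer: 7 2

Derivation:
Step 1: prey: 21+6-15=12; pred: 15+6-6=15
Step 2: prey: 12+3-9=6; pred: 15+3-6=12
Step 3: prey: 6+1-3=4; pred: 12+1-4=9
Step 4: prey: 4+1-1=4; pred: 9+0-3=6
Step 5: prey: 4+1-1=4; pred: 6+0-2=4
Step 6: prey: 4+1-0=5; pred: 4+0-1=3
Step 7: prey: 5+1-0=6; pred: 3+0-1=2
Step 8: prey: 6+1-0=7; pred: 2+0-0=2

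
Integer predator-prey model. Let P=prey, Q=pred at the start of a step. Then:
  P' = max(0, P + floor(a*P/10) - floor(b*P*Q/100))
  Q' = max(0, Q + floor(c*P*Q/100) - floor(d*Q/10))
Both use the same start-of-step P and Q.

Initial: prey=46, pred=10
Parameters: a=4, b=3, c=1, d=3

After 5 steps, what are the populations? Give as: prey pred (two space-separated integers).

Answer: 39 25

Derivation:
Step 1: prey: 46+18-13=51; pred: 10+4-3=11
Step 2: prey: 51+20-16=55; pred: 11+5-3=13
Step 3: prey: 55+22-21=56; pred: 13+7-3=17
Step 4: prey: 56+22-28=50; pred: 17+9-5=21
Step 5: prey: 50+20-31=39; pred: 21+10-6=25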